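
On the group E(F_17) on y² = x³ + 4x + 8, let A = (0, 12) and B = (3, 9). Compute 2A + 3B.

First 2A:
Repeated addition: build up to 2A.
2A: tangent at (0, 12): λ = (3·0² + 4)/(2·12) ≡ 4/7. 7⁻¹ ≡ 5 (mod 17), so λ ≡ 4·5 ≡ 3.
  x = λ² - 0 - 0 = 9 - 0 ≡ 9; y = λ·(0 - 9) - 12 ≡ 12. → (9, 12)
2A = (9, 12).
Next 3B:
Repeated addition: build up to 3B.
2B: tangent at (3, 9): λ = (3·3² + 4)/(2·9) ≡ 14/1. 1⁻¹ ≡ 1 (mod 17), so λ ≡ 14·1 ≡ 14.
  x = λ² - 3 - 3 = 196 - 6 ≡ 3; y = λ·(3 - 3) - 9 ≡ 8. → (3, 8)
3B: (3, 8) + (3, 9): same x and y₁ ≡ -y₂, so the sum is the point at infinity.
3B = the point at infinity.
Finally 2A + 3B:
(9, 12) + the point at infinity = (9, 12) (identity).

(9, 12)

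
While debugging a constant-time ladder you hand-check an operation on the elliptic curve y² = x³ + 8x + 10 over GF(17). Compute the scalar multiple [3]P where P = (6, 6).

(11, 1)

Repeated addition: build up to 3P.
2P: tangent at (6, 6): λ = (3·6² + 8)/(2·6) ≡ 14/12. 12⁻¹ ≡ 10 (mod 17) since 12·10 = 120 ≡ 1, so λ ≡ 14·10 ≡ 4.
  x = λ² - 6 - 6 = 16 - 12 ≡ 4; y = λ·(6 - 4) - 6 ≡ 2. → (4, 2)
3P: (4, 2) + (6, 6). λ = (6 - 2)/(6 - 4) ≡ 4/2 mod 17. 2⁻¹ ≡ 9 (mod 17) since 2·9 = 18 ≡ 1, so λ ≡ 2.
  x = λ² - 4 - 6 = 4 - 10 ≡ 11; y = λ·(4 - 11) - 2 ≡ 1. → (11, 1)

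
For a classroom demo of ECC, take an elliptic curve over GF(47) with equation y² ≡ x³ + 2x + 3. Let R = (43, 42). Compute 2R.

tangent at (43, 42): λ = (3·43² + 2)/(2·42) ≡ 3/37. 37⁻¹ ≡ 14 (mod 47) since 37·14 = 518 ≡ 1, so λ ≡ 3·14 ≡ 42.
  x = λ² - 43 - 43 = 1764 - 86 ≡ 33; y = λ·(43 - 33) - 42 ≡ 2. → (33, 2)

(33, 2)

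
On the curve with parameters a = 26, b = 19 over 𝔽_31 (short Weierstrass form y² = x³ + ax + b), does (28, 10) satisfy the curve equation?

yes

y² = 10² ≡ 7; x³ + 26x + 19 = 22699 ≡ 7 (mod 31). 7 = 7.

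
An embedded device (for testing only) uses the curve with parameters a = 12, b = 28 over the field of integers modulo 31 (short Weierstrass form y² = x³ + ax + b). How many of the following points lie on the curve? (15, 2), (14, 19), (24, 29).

(15, 2): 2² ≡ 4, rhs ≡ 18 → off.
(14, 19): 19² ≡ 20, rhs ≡ 26 → off.
(24, 29): 29² ≡ 4, rhs ≡ 4 → on.

1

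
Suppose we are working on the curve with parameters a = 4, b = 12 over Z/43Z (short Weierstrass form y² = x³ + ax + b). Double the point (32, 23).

tangent at (32, 23): λ = (3·32² + 4)/(2·23) ≡ 23/3. 3⁻¹ ≡ 29 (mod 43), so λ ≡ 23·29 ≡ 22.
  x = λ² - 32 - 32 = 484 - 64 ≡ 33; y = λ·(32 - 33) - 23 ≡ 41. → (33, 41)

(33, 41)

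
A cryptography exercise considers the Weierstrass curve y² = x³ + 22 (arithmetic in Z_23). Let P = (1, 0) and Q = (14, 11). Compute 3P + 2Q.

(14, 12)

First 3P:
Repeated addition: build up to 3P.
2P: (1, 0) + (1, 0): same x and y₁ ≡ -y₂, so the sum is O.
3P: O + (1, 0) = (1, 0) (identity).
3P = (1, 0).
Next 2Q:
Repeated addition: build up to 2Q.
2Q: tangent at (14, 11): λ = (3·14² + 0)/(2·11) ≡ 13/22. 22⁻¹ ≡ 22 (mod 23), so λ ≡ 13·22 ≡ 10.
  x = λ² - 14 - 14 = 100 - 28 ≡ 3; y = λ·(14 - 3) - 11 ≡ 7. → (3, 7)
2Q = (3, 7).
Finally 3P + 2Q:
(1, 0) + (3, 7). λ = (7 - 0)/(3 - 1) ≡ 7/2 mod 23. 2⁻¹ ≡ 12 (mod 23), so λ ≡ 15.
  x = λ² - 1 - 3 = 225 - 4 ≡ 14; y = λ·(1 - 14) - 0 ≡ 12. → (14, 12)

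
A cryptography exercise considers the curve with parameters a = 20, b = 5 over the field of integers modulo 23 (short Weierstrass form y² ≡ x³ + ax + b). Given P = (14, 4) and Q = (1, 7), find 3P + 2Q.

(13, 22)

First 3P:
Repeated addition: build up to 3P.
2P: tangent at (14, 4): λ = (3·14² + 20)/(2·4) ≡ 10/8. 8⁻¹ ≡ 3 (mod 23), so λ ≡ 10·3 ≡ 7.
  x = λ² - 14 - 14 = 49 - 28 ≡ 21; y = λ·(14 - 21) - 4 ≡ 16. → (21, 16)
3P: (21, 16) + (14, 4). λ = (4 - 16)/(14 - 21) ≡ 11/16 mod 23. 16⁻¹ ≡ 13 (mod 23), so λ ≡ 5.
  x = λ² - 21 - 14 = 25 - 35 ≡ 13; y = λ·(21 - 13) - 16 ≡ 1. → (13, 1)
3P = (13, 1).
Next 2Q:
Repeated addition: build up to 2Q.
2Q: tangent at (1, 7): λ = (3·1² + 20)/(2·7) ≡ 0/14. 14⁻¹ ≡ 5 (mod 23), so λ ≡ 0·5 ≡ 0.
  x = λ² - 1 - 1 = 0 - 2 ≡ 21; y = λ·(1 - 21) - 7 ≡ 16. → (21, 16)
2Q = (21, 16).
Finally 3P + 2Q:
(13, 1) + (21, 16). λ = (16 - 1)/(21 - 13) ≡ 15/8 mod 23. 8⁻¹ ≡ 3 (mod 23), so λ ≡ 22.
  x = λ² - 13 - 21 = 484 - 34 ≡ 13; y = λ·(13 - 13) - 1 ≡ 22. → (13, 22)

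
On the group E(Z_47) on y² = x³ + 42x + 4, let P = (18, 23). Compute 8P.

Double-and-add on 8 = (1000)₂. Start with P = (18, 23) for the leading 1-bit.
double: tangent at (18, 23): λ = (3·18² + 42)/(2·23) ≡ 27/46. 46⁻¹ ≡ 46 (mod 47), so λ ≡ 27·46 ≡ 20.
  x = λ² - 18 - 18 = 400 - 36 ≡ 35; y = λ·(18 - 35) - 23 ≡ 13. → (35, 13)
double: tangent at (35, 13): λ = (3·35² + 42)/(2·13) ≡ 4/26. 26⁻¹ ≡ 38 (mod 47), so λ ≡ 4·38 ≡ 11.
  x = λ² - 35 - 35 = 121 - 70 ≡ 4; y = λ·(35 - 4) - 13 ≡ 46. → (4, 46)
double: tangent at (4, 46): λ = (3·4² + 42)/(2·46) ≡ 43/45. 45⁻¹ ≡ 23 (mod 47) since 45·23 = 1035 ≡ 1, so λ ≡ 43·23 ≡ 2.
  x = λ² - 4 - 4 = 4 - 8 ≡ 43; y = λ·(4 - 43) - 46 ≡ 17. → (43, 17)

(43, 17)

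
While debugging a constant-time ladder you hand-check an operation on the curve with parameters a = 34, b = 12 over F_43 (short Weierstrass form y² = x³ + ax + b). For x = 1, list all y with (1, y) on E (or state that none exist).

x³ + 34x + 12 = 47 ≡ 4 (mod 43).
Square roots of 4 mod 43: 2 and 41 (since 2² = 4 ≡ 4).

2, 41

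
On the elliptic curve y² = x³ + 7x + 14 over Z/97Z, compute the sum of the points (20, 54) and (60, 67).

(67, 35)

(20, 54) + (60, 67). λ = (67 - 54)/(60 - 20) ≡ 13/40 mod 97. 40⁻¹ ≡ 17 (mod 97), so λ ≡ 27.
  x = λ² - 20 - 60 = 729 - 80 ≡ 67; y = λ·(20 - 67) - 54 ≡ 35. → (67, 35)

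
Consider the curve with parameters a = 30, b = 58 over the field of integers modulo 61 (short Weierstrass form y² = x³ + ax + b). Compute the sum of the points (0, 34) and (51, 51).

(44, 53)

(0, 34) + (51, 51). λ = (51 - 34)/(51 - 0) ≡ 17/51 mod 61. 51⁻¹ ≡ 6 (mod 61), so λ ≡ 41.
  x = λ² - 0 - 51 = 1681 - 51 ≡ 44; y = λ·(0 - 44) - 34 ≡ 53. → (44, 53)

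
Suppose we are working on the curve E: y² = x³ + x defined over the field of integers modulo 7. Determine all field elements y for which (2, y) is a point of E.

none

x³ + 1x + 0 = 10 ≡ 3 (mod 7).
3 is a non-residue mod 7; no y exists.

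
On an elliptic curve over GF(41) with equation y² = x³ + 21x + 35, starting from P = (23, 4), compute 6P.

(25, 20)

Repeated addition: build up to 6P.
2P: tangent at (23, 4): λ = (3·23² + 21)/(2·4) ≡ 9/8. 8⁻¹ ≡ 36 (mod 41), so λ ≡ 9·36 ≡ 37.
  x = λ² - 23 - 23 = 1369 - 46 ≡ 11; y = λ·(23 - 11) - 4 ≡ 30. → (11, 30)
3P: (11, 30) + (23, 4). λ = (4 - 30)/(23 - 11) ≡ 15/12 mod 41. 12⁻¹ ≡ 24 (mod 41), so λ ≡ 32.
  x = λ² - 11 - 23 = 1024 - 34 ≡ 6; y = λ·(11 - 6) - 30 ≡ 7. → (6, 7)
4P: (6, 7) + (23, 4). λ = (4 - 7)/(23 - 6) ≡ 38/17 mod 41. 17⁻¹ ≡ 29 (mod 41), so λ ≡ 36.
  x = λ² - 6 - 23 = 1296 - 29 ≡ 37; y = λ·(6 - 37) - 7 ≡ 25. → (37, 25)
5P: (37, 25) + (23, 4). λ = (4 - 25)/(23 - 37) ≡ 20/27 mod 41. 27⁻¹ ≡ 38 (mod 41), so λ ≡ 22.
  x = λ² - 37 - 23 = 484 - 60 ≡ 14; y = λ·(37 - 14) - 25 ≡ 30. → (14, 30)
6P: (14, 30) + (23, 4). λ = (4 - 30)/(23 - 14) ≡ 15/9 mod 41. 9⁻¹ ≡ 32 (mod 41), so λ ≡ 29.
  x = λ² - 14 - 23 = 841 - 37 ≡ 25; y = λ·(14 - 25) - 30 ≡ 20. → (25, 20)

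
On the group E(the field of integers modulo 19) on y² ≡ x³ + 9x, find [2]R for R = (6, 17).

tangent at (6, 17): λ = (3·6² + 9)/(2·17) ≡ 3/15. 15⁻¹ ≡ 14 (mod 19) since 15·14 = 210 ≡ 1, so λ ≡ 3·14 ≡ 4.
  x = λ² - 6 - 6 = 16 - 12 ≡ 4; y = λ·(6 - 4) - 17 ≡ 10. → (4, 10)

(4, 10)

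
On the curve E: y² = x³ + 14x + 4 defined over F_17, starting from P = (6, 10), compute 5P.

Repeated addition: build up to 5P.
2P: tangent at (6, 10): λ = (3·6² + 14)/(2·10) ≡ 3/3. 3⁻¹ ≡ 6 (mod 17), so λ ≡ 3·6 ≡ 1.
  x = λ² - 6 - 6 = 1 - 12 ≡ 6; y = λ·(6 - 6) - 10 ≡ 7. → (6, 7)
3P: (6, 7) + (6, 10): same x and y₁ ≡ -y₂, so the sum is O.
4P: O + (6, 10) = (6, 10) (identity).
5P: tangent at (6, 10): λ = (3·6² + 14)/(2·10) ≡ 3/3. 3⁻¹ ≡ 6 (mod 17), so λ ≡ 3·6 ≡ 1.
  x = λ² - 6 - 6 = 1 - 12 ≡ 6; y = λ·(6 - 6) - 10 ≡ 7. → (6, 7)

(6, 7)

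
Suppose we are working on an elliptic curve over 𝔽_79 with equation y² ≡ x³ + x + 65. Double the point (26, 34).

(40, 6)

tangent at (26, 34): λ = (3·26² + 1)/(2·34) ≡ 54/68. 68⁻¹ ≡ 43 (mod 79), so λ ≡ 54·43 ≡ 31.
  x = λ² - 26 - 26 = 961 - 52 ≡ 40; y = λ·(26 - 40) - 34 ≡ 6. → (40, 6)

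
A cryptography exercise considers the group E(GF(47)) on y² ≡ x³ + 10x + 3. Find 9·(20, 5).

(41, 44)

Write Q = (20, 5).
Double-and-add on 9 = (1001)₂. Start with Q = (20, 5) for the leading 1-bit.
double: tangent at (20, 5): λ = (3·20² + 10)/(2·5) ≡ 35/10. 10⁻¹ ≡ 33 (mod 47) since 10·33 = 330 ≡ 1, so λ ≡ 35·33 ≡ 27.
  x = λ² - 20 - 20 = 729 - 40 ≡ 31; y = λ·(20 - 31) - 5 ≡ 27. → (31, 27)
double: tangent at (31, 27): λ = (3·31² + 10)/(2·27) ≡ 26/7. 7⁻¹ ≡ 27 (mod 47), so λ ≡ 26·27 ≡ 44.
  x = λ² - 31 - 31 = 1936 - 62 ≡ 41; y = λ·(31 - 41) - 27 ≡ 3. → (41, 3)
double: tangent at (41, 3): λ = (3·41² + 10)/(2·3) ≡ 24/6. 6⁻¹ ≡ 8 (mod 47), so λ ≡ 24·8 ≡ 4.
  x = λ² - 41 - 41 = 16 - 82 ≡ 28; y = λ·(41 - 28) - 3 ≡ 2. → (28, 2)
add Q: (28, 2) + (20, 5). λ = (5 - 2)/(20 - 28) ≡ 3/39 mod 47. 39⁻¹ ≡ 41 (mod 47), so λ ≡ 29.
  x = λ² - 28 - 20 = 841 - 48 ≡ 41; y = λ·(28 - 41) - 2 ≡ 44. → (41, 44)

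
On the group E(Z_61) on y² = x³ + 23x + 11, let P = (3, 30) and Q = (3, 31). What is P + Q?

The two points share x = 3 and their y-coordinates satisfy 30 + 31 ≡ 0 (mod 61), so they are inverses. Their sum is O.

O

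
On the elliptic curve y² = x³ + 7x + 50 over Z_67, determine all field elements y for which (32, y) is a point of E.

none

x³ + 7x + 50 = 33042 ≡ 11 (mod 67).
11 is a non-residue mod 67; no y exists.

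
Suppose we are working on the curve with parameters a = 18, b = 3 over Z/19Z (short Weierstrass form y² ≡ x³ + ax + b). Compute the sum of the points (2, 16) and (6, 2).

(9, 18)

(2, 16) + (6, 2). λ = (2 - 16)/(6 - 2) ≡ 5/4 mod 19. 4⁻¹ ≡ 5 (mod 19) since 4·5 = 20 ≡ 1, so λ ≡ 6.
  x = λ² - 2 - 6 = 36 - 8 ≡ 9; y = λ·(2 - 9) - 16 ≡ 18. → (9, 18)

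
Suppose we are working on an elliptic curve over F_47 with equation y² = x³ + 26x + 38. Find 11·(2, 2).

Write G = (2, 2).
Repeated addition: build up to 11G.
2G: tangent at (2, 2): λ = (3·2² + 26)/(2·2) ≡ 38/4. 4⁻¹ ≡ 12 (mod 47) since 4·12 = 48 ≡ 1, so λ ≡ 38·12 ≡ 33.
  x = λ² - 2 - 2 = 1089 - 4 ≡ 4; y = λ·(2 - 4) - 2 ≡ 26. → (4, 26)
3G: (4, 26) + (2, 2). λ = (2 - 26)/(2 - 4) ≡ 23/45 mod 47. 45⁻¹ ≡ 23 (mod 47), so λ ≡ 12.
  x = λ² - 4 - 2 = 144 - 6 ≡ 44; y = λ·(4 - 44) - 26 ≡ 11. → (44, 11)
4G: (44, 11) + (2, 2). λ = (2 - 11)/(2 - 44) ≡ 38/5 mod 47. 5⁻¹ ≡ 19 (mod 47), so λ ≡ 17.
  x = λ² - 44 - 2 = 289 - 46 ≡ 8; y = λ·(44 - 8) - 11 ≡ 37. → (8, 37)
5G: (8, 37) + (2, 2). λ = (2 - 37)/(2 - 8) ≡ 12/41 mod 47. 41⁻¹ ≡ 39 (mod 47) since 41·39 = 1599 ≡ 1, so λ ≡ 45.
  x = λ² - 8 - 2 = 2025 - 10 ≡ 41; y = λ·(8 - 41) - 37 ≡ 29. → (41, 29)
6G: (41, 29) + (2, 2). λ = (2 - 29)/(2 - 41) ≡ 20/8 mod 47. 8⁻¹ ≡ 6 (mod 47) since 8·6 = 48 ≡ 1, so λ ≡ 26.
  x = λ² - 41 - 2 = 676 - 43 ≡ 22; y = λ·(41 - 22) - 29 ≡ 42. → (22, 42)
7G: (22, 42) + (2, 2). λ = (2 - 42)/(2 - 22) ≡ 7/27 mod 47. 27⁻¹ ≡ 7 (mod 47) since 27·7 = 189 ≡ 1, so λ ≡ 2.
  x = λ² - 22 - 2 = 4 - 24 ≡ 27; y = λ·(22 - 27) - 42 ≡ 42. → (27, 42)
8G: (27, 42) + (2, 2). λ = (2 - 42)/(2 - 27) ≡ 7/22 mod 47. 22⁻¹ ≡ 15 (mod 47), so λ ≡ 11.
  x = λ² - 27 - 2 = 121 - 29 ≡ 45; y = λ·(27 - 45) - 42 ≡ 42. → (45, 42)
9G: (45, 42) + (2, 2). λ = (2 - 42)/(2 - 45) ≡ 7/4 mod 47. 4⁻¹ ≡ 12 (mod 47) since 4·12 = 48 ≡ 1, so λ ≡ 37.
  x = λ² - 45 - 2 = 1369 - 47 ≡ 6; y = λ·(45 - 6) - 42 ≡ 38. → (6, 38)
10G: (6, 38) + (2, 2). λ = (2 - 38)/(2 - 6) ≡ 11/43 mod 47. 43⁻¹ ≡ 35 (mod 47), so λ ≡ 9.
  x = λ² - 6 - 2 = 81 - 8 ≡ 26; y = λ·(6 - 26) - 38 ≡ 17. → (26, 17)
11G: (26, 17) + (2, 2). λ = (2 - 17)/(2 - 26) ≡ 32/23 mod 47. 23⁻¹ ≡ 45 (mod 47) since 23·45 = 1035 ≡ 1, so λ ≡ 30.
  x = λ² - 26 - 2 = 900 - 28 ≡ 26; y = λ·(26 - 26) - 17 ≡ 30. → (26, 30)

(26, 30)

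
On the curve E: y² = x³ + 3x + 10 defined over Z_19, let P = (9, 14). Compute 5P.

(12, 8)

Double-and-add on 5 = (101)₂. Start with P = (9, 14) for the leading 1-bit.
double: tangent at (9, 14): λ = (3·9² + 3)/(2·14) ≡ 18/9. 9⁻¹ ≡ 17 (mod 19), so λ ≡ 18·17 ≡ 2.
  x = λ² - 9 - 9 = 4 - 18 ≡ 5; y = λ·(9 - 5) - 14 ≡ 13. → (5, 13)
double: tangent at (5, 13): λ = (3·5² + 3)/(2·13) ≡ 2/7. 7⁻¹ ≡ 11 (mod 19) since 7·11 = 77 ≡ 1, so λ ≡ 2·11 ≡ 3.
  x = λ² - 5 - 5 = 9 - 10 ≡ 18; y = λ·(5 - 18) - 13 ≡ 5. → (18, 5)
add P: (18, 5) + (9, 14). λ = (14 - 5)/(9 - 18) ≡ 9/10 mod 19. 10⁻¹ ≡ 2 (mod 19) since 10·2 = 20 ≡ 1, so λ ≡ 18.
  x = λ² - 18 - 9 = 324 - 27 ≡ 12; y = λ·(18 - 12) - 5 ≡ 8. → (12, 8)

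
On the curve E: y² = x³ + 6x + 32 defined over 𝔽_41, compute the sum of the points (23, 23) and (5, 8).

(23, 23) + (5, 8). λ = (8 - 23)/(5 - 23) ≡ 26/23 mod 41. 23⁻¹ ≡ 25 (mod 41), so λ ≡ 35.
  x = λ² - 23 - 5 = 1225 - 28 ≡ 8; y = λ·(23 - 8) - 23 ≡ 10. → (8, 10)

(8, 10)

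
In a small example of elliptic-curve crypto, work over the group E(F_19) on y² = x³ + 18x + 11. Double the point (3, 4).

(1, 12)

tangent at (3, 4): λ = (3·3² + 18)/(2·4) ≡ 7/8. 8⁻¹ ≡ 12 (mod 19) since 8·12 = 96 ≡ 1, so λ ≡ 7·12 ≡ 8.
  x = λ² - 3 - 3 = 64 - 6 ≡ 1; y = λ·(3 - 1) - 4 ≡ 12. → (1, 12)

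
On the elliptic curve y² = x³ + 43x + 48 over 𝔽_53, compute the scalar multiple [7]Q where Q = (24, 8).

Double-and-add on 7 = (111)₂. Start with Q = (24, 8) for the leading 1-bit.
double: tangent at (24, 8): λ = (3·24² + 43)/(2·8) ≡ 22/16. 16⁻¹ ≡ 10 (mod 53) since 16·10 = 160 ≡ 1, so λ ≡ 22·10 ≡ 8.
  x = λ² - 24 - 24 = 64 - 48 ≡ 16; y = λ·(24 - 16) - 8 ≡ 3. → (16, 3)
add Q: (16, 3) + (24, 8). λ = (8 - 3)/(24 - 16) ≡ 5/8 mod 53. 8⁻¹ ≡ 20 (mod 53), so λ ≡ 47.
  x = λ² - 16 - 24 = 2209 - 40 ≡ 49; y = λ·(16 - 49) - 3 ≡ 36. → (49, 36)
double: tangent at (49, 36): λ = (3·49² + 43)/(2·36) ≡ 38/19. 19⁻¹ ≡ 14 (mod 53), so λ ≡ 38·14 ≡ 2.
  x = λ² - 49 - 49 = 4 - 98 ≡ 12; y = λ·(49 - 12) - 36 ≡ 38. → (12, 38)
add Q: (12, 38) + (24, 8). λ = (8 - 38)/(24 - 12) ≡ 23/12 mod 53. 12⁻¹ ≡ 31 (mod 53), so λ ≡ 24.
  x = λ² - 12 - 24 = 576 - 36 ≡ 10; y = λ·(12 - 10) - 38 ≡ 10. → (10, 10)

(10, 10)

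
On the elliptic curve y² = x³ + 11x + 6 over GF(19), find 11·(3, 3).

(0, 5)

Write P = (3, 3).
Double-and-add on 11 = (1011)₂. Start with P = (3, 3) for the leading 1-bit.
double: tangent at (3, 3): λ = (3·3² + 11)/(2·3) ≡ 0/6. 6⁻¹ ≡ 16 (mod 19), so λ ≡ 0·16 ≡ 0.
  x = λ² - 3 - 3 = 0 - 6 ≡ 13; y = λ·(3 - 13) - 3 ≡ 16. → (13, 16)
double: tangent at (13, 16): λ = (3·13² + 11)/(2·16) ≡ 5/13. 13⁻¹ ≡ 3 (mod 19), so λ ≡ 5·3 ≡ 15.
  x = λ² - 13 - 13 = 225 - 26 ≡ 9; y = λ·(13 - 9) - 16 ≡ 6. → (9, 6)
add P: (9, 6) + (3, 3). λ = (3 - 6)/(3 - 9) ≡ 16/13 mod 19. 13⁻¹ ≡ 3 (mod 19), so λ ≡ 10.
  x = λ² - 9 - 3 = 100 - 12 ≡ 12; y = λ·(9 - 12) - 6 ≡ 2. → (12, 2)
double: tangent at (12, 2): λ = (3·12² + 11)/(2·2) ≡ 6/4. 4⁻¹ ≡ 5 (mod 19), so λ ≡ 6·5 ≡ 11.
  x = λ² - 12 - 12 = 121 - 24 ≡ 2; y = λ·(12 - 2) - 2 ≡ 13. → (2, 13)
add P: (2, 13) + (3, 3). λ = (3 - 13)/(3 - 2) ≡ 9/1 mod 19. 1⁻¹ ≡ 1 (mod 19), so λ ≡ 9.
  x = λ² - 2 - 3 = 81 - 5 ≡ 0; y = λ·(2 - 0) - 13 ≡ 5. → (0, 5)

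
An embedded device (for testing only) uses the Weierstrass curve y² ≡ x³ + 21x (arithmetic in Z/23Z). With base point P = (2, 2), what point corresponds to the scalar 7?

(12, 5)

Double-and-add on 7 = (111)₂. Start with P = (2, 2) for the leading 1-bit.
double: tangent at (2, 2): λ = (3·2² + 21)/(2·2) ≡ 10/4. 4⁻¹ ≡ 6 (mod 23), so λ ≡ 10·6 ≡ 14.
  x = λ² - 2 - 2 = 196 - 4 ≡ 8; y = λ·(2 - 8) - 2 ≡ 6. → (8, 6)
add P: (8, 6) + (2, 2). λ = (2 - 6)/(2 - 8) ≡ 19/17 mod 23. 17⁻¹ ≡ 19 (mod 23) since 17·19 = 323 ≡ 1, so λ ≡ 16.
  x = λ² - 8 - 2 = 256 - 10 ≡ 16; y = λ·(8 - 16) - 6 ≡ 4. → (16, 4)
double: tangent at (16, 4): λ = (3·16² + 21)/(2·4) ≡ 7/8. 8⁻¹ ≡ 3 (mod 23), so λ ≡ 7·3 ≡ 21.
  x = λ² - 16 - 16 = 441 - 32 ≡ 18; y = λ·(16 - 18) - 4 ≡ 0. → (18, 0)
add P: (18, 0) + (2, 2). λ = (2 - 0)/(2 - 18) ≡ 2/7 mod 23. 7⁻¹ ≡ 10 (mod 23), so λ ≡ 20.
  x = λ² - 18 - 2 = 400 - 20 ≡ 12; y = λ·(18 - 12) - 0 ≡ 5. → (12, 5)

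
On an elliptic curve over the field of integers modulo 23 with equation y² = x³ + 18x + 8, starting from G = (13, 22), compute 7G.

Double-and-add on 7 = (111)₂. Start with G = (13, 22) for the leading 1-bit.
double: tangent at (13, 22): λ = (3·13² + 18)/(2·22) ≡ 19/21. 21⁻¹ ≡ 11 (mod 23), so λ ≡ 19·11 ≡ 2.
  x = λ² - 13 - 13 = 4 - 26 ≡ 1; y = λ·(13 - 1) - 22 ≡ 2. → (1, 2)
add G: (1, 2) + (13, 22). λ = (22 - 2)/(13 - 1) ≡ 20/12 mod 23. 12⁻¹ ≡ 2 (mod 23), so λ ≡ 17.
  x = λ² - 1 - 13 = 289 - 14 ≡ 22; y = λ·(1 - 22) - 2 ≡ 9. → (22, 9)
double: tangent at (22, 9): λ = (3·22² + 18)/(2·9) ≡ 21/18. 18⁻¹ ≡ 9 (mod 23), so λ ≡ 21·9 ≡ 5.
  x = λ² - 22 - 22 = 25 - 44 ≡ 4; y = λ·(22 - 4) - 9 ≡ 12. → (4, 12)
add G: (4, 12) + (13, 22). λ = (22 - 12)/(13 - 4) ≡ 10/9 mod 23. 9⁻¹ ≡ 18 (mod 23), so λ ≡ 19.
  x = λ² - 4 - 13 = 361 - 17 ≡ 22; y = λ·(4 - 22) - 12 ≡ 14. → (22, 14)

(22, 14)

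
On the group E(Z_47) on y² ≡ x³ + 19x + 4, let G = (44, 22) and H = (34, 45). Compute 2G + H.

(13, 45)

First 2G:
Repeated addition: build up to 2G.
2G: tangent at (44, 22): λ = (3·44² + 19)/(2·22) ≡ 46/44. 44⁻¹ ≡ 31 (mod 47), so λ ≡ 46·31 ≡ 16.
  x = λ² - 44 - 44 = 256 - 88 ≡ 27; y = λ·(44 - 27) - 22 ≡ 15. → (27, 15)
2G = (27, 15).
Finally 2G + H:
(27, 15) + (34, 45). λ = (45 - 15)/(34 - 27) ≡ 30/7 mod 47. 7⁻¹ ≡ 27 (mod 47), so λ ≡ 11.
  x = λ² - 27 - 34 = 121 - 61 ≡ 13; y = λ·(27 - 13) - 15 ≡ 45. → (13, 45)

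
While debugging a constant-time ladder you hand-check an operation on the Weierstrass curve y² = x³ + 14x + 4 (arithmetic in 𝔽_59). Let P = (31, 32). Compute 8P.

Double-and-add on 8 = (1000)₂. Start with P = (31, 32) for the leading 1-bit.
double: tangent at (31, 32): λ = (3·31² + 14)/(2·32) ≡ 6/5. 5⁻¹ ≡ 12 (mod 59), so λ ≡ 6·12 ≡ 13.
  x = λ² - 31 - 31 = 169 - 62 ≡ 48; y = λ·(31 - 48) - 32 ≡ 42. → (48, 42)
double: tangent at (48, 42): λ = (3·48² + 14)/(2·42) ≡ 23/25. 25⁻¹ ≡ 26 (mod 59), so λ ≡ 23·26 ≡ 8.
  x = λ² - 48 - 48 = 64 - 96 ≡ 27; y = λ·(48 - 27) - 42 ≡ 8. → (27, 8)
double: tangent at (27, 8): λ = (3·27² + 14)/(2·8) ≡ 18/16. 16⁻¹ ≡ 48 (mod 59) since 16·48 = 768 ≡ 1, so λ ≡ 18·48 ≡ 38.
  x = λ² - 27 - 27 = 1444 - 54 ≡ 33; y = λ·(27 - 33) - 8 ≡ 0. → (33, 0)

(33, 0)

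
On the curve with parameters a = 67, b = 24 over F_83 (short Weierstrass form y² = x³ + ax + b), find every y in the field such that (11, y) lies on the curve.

10, 73

x³ + 67x + 24 = 2092 ≡ 17 (mod 83).
Square roots of 17 mod 83: 10 and 73 (since 10² = 100 ≡ 17).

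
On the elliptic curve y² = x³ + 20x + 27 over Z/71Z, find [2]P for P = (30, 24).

(35, 24)

tangent at (30, 24): λ = (3·30² + 20)/(2·24) ≡ 22/48. 48⁻¹ ≡ 37 (mod 71), so λ ≡ 22·37 ≡ 33.
  x = λ² - 30 - 30 = 1089 - 60 ≡ 35; y = λ·(30 - 35) - 24 ≡ 24. → (35, 24)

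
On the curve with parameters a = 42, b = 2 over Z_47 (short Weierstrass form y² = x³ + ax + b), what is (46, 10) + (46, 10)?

tangent at (46, 10): λ = (3·46² + 42)/(2·10) ≡ 45/20. 20⁻¹ ≡ 40 (mod 47), so λ ≡ 45·40 ≡ 14.
  x = λ² - 46 - 46 = 196 - 92 ≡ 10; y = λ·(46 - 10) - 10 ≡ 24. → (10, 24)

(10, 24)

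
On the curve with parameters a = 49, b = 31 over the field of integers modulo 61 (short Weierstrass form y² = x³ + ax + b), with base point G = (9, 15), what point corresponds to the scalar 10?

(55, 3)

Double-and-add on 10 = (1010)₂. Start with G = (9, 15) for the leading 1-bit.
double: tangent at (9, 15): λ = (3·9² + 49)/(2·15) ≡ 48/30. 30⁻¹ ≡ 59 (mod 61) since 30·59 = 1770 ≡ 1, so λ ≡ 48·59 ≡ 26.
  x = λ² - 9 - 9 = 676 - 18 ≡ 48; y = λ·(9 - 48) - 15 ≡ 8. → (48, 8)
double: tangent at (48, 8): λ = (3·48² + 49)/(2·8) ≡ 7/16. 16⁻¹ ≡ 42 (mod 61) since 16·42 = 672 ≡ 1, so λ ≡ 7·42 ≡ 50.
  x = λ² - 48 - 48 = 2500 - 96 ≡ 25; y = λ·(48 - 25) - 8 ≡ 44. → (25, 44)
add G: (25, 44) + (9, 15). λ = (15 - 44)/(9 - 25) ≡ 32/45 mod 61. 45⁻¹ ≡ 19 (mod 61) since 45·19 = 855 ≡ 1, so λ ≡ 59.
  x = λ² - 25 - 9 = 3481 - 34 ≡ 31; y = λ·(25 - 31) - 44 ≡ 29. → (31, 29)
double: tangent at (31, 29): λ = (3·31² + 49)/(2·29) ≡ 4/58. 58⁻¹ ≡ 20 (mod 61) since 58·20 = 1160 ≡ 1, so λ ≡ 4·20 ≡ 19.
  x = λ² - 31 - 31 = 361 - 62 ≡ 55; y = λ·(31 - 55) - 29 ≡ 3. → (55, 3)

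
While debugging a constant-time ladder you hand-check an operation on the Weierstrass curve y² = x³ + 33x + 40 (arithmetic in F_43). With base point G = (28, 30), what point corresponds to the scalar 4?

(14, 35)

Double-and-add on 4 = (100)₂. Start with G = (28, 30) for the leading 1-bit.
double: tangent at (28, 30): λ = (3·28² + 33)/(2·30) ≡ 20/17. 17⁻¹ ≡ 38 (mod 43) since 17·38 = 646 ≡ 1, so λ ≡ 20·38 ≡ 29.
  x = λ² - 28 - 28 = 841 - 56 ≡ 11; y = λ·(28 - 11) - 30 ≡ 33. → (11, 33)
double: tangent at (11, 33): λ = (3·11² + 33)/(2·33) ≡ 9/23. 23⁻¹ ≡ 15 (mod 43), so λ ≡ 9·15 ≡ 6.
  x = λ² - 11 - 11 = 36 - 22 ≡ 14; y = λ·(11 - 14) - 33 ≡ 35. → (14, 35)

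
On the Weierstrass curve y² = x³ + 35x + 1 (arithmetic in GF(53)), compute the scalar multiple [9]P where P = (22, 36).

(28, 39)

Repeated addition: build up to 9P.
2P: tangent at (22, 36): λ = (3·22² + 35)/(2·36) ≡ 3/19. 19⁻¹ ≡ 14 (mod 53), so λ ≡ 3·14 ≡ 42.
  x = λ² - 22 - 22 = 1764 - 44 ≡ 24; y = λ·(22 - 24) - 36 ≡ 39. → (24, 39)
3P: (24, 39) + (22, 36). λ = (36 - 39)/(22 - 24) ≡ 50/51 mod 53. 51⁻¹ ≡ 26 (mod 53), so λ ≡ 28.
  x = λ² - 24 - 22 = 784 - 46 ≡ 49; y = λ·(24 - 49) - 39 ≡ 3. → (49, 3)
4P: (49, 3) + (22, 36). λ = (36 - 3)/(22 - 49) ≡ 33/26 mod 53. 26⁻¹ ≡ 51 (mod 53) since 26·51 = 1326 ≡ 1, so λ ≡ 40.
  x = λ² - 49 - 22 = 1600 - 71 ≡ 45; y = λ·(49 - 45) - 3 ≡ 51. → (45, 51)
5P: (45, 51) + (22, 36). λ = (36 - 51)/(22 - 45) ≡ 38/30 mod 53. 30⁻¹ ≡ 23 (mod 53) since 30·23 = 690 ≡ 1, so λ ≡ 26.
  x = λ² - 45 - 22 = 676 - 67 ≡ 26; y = λ·(45 - 26) - 51 ≡ 19. → (26, 19)
6P: (26, 19) + (22, 36). λ = (36 - 19)/(22 - 26) ≡ 17/49 mod 53. 49⁻¹ ≡ 13 (mod 53), so λ ≡ 9.
  x = λ² - 26 - 22 = 81 - 48 ≡ 33; y = λ·(26 - 33) - 19 ≡ 24. → (33, 24)
7P: (33, 24) + (22, 36). λ = (36 - 24)/(22 - 33) ≡ 12/42 mod 53. 42⁻¹ ≡ 24 (mod 53), so λ ≡ 23.
  x = λ² - 33 - 22 = 529 - 55 ≡ 50; y = λ·(33 - 50) - 24 ≡ 9. → (50, 9)
8P: (50, 9) + (22, 36). λ = (36 - 9)/(22 - 50) ≡ 27/25 mod 53. 25⁻¹ ≡ 17 (mod 53), so λ ≡ 35.
  x = λ² - 50 - 22 = 1225 - 72 ≡ 40; y = λ·(50 - 40) - 9 ≡ 23. → (40, 23)
9P: (40, 23) + (22, 36). λ = (36 - 23)/(22 - 40) ≡ 13/35 mod 53. 35⁻¹ ≡ 50 (mod 53), so λ ≡ 14.
  x = λ² - 40 - 22 = 196 - 62 ≡ 28; y = λ·(40 - 28) - 23 ≡ 39. → (28, 39)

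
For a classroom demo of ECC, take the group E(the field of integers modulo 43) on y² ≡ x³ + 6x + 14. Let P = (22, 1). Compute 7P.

(19, 8)

Double-and-add on 7 = (111)₂. Start with P = (22, 1) for the leading 1-bit.
double: tangent at (22, 1): λ = (3·22² + 6)/(2·1) ≡ 39/2. 2⁻¹ ≡ 22 (mod 43), so λ ≡ 39·22 ≡ 41.
  x = λ² - 22 - 22 = 1681 - 44 ≡ 3; y = λ·(22 - 3) - 1 ≡ 4. → (3, 4)
add P: (3, 4) + (22, 1). λ = (1 - 4)/(22 - 3) ≡ 40/19 mod 43. 19⁻¹ ≡ 34 (mod 43), so λ ≡ 27.
  x = λ² - 3 - 22 = 729 - 25 ≡ 16; y = λ·(3 - 16) - 4 ≡ 32. → (16, 32)
double: tangent at (16, 32): λ = (3·16² + 6)/(2·32) ≡ 0/21. 21⁻¹ ≡ 41 (mod 43) since 21·41 = 861 ≡ 1, so λ ≡ 0·41 ≡ 0.
  x = λ² - 16 - 16 = 0 - 32 ≡ 11; y = λ·(16 - 11) - 32 ≡ 11. → (11, 11)
add P: (11, 11) + (22, 1). λ = (1 - 11)/(22 - 11) ≡ 33/11 mod 43. 11⁻¹ ≡ 4 (mod 43), so λ ≡ 3.
  x = λ² - 11 - 22 = 9 - 33 ≡ 19; y = λ·(11 - 19) - 11 ≡ 8. → (19, 8)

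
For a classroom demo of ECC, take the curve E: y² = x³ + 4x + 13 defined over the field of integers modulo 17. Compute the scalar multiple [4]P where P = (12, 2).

Double-and-add on 4 = (100)₂. Start with P = (12, 2) for the leading 1-bit.
double: tangent at (12, 2): λ = (3·12² + 4)/(2·2) ≡ 11/4. 4⁻¹ ≡ 13 (mod 17), so λ ≡ 11·13 ≡ 7.
  x = λ² - 12 - 12 = 49 - 24 ≡ 8; y = λ·(12 - 8) - 2 ≡ 9. → (8, 9)
double: tangent at (8, 9): λ = (3·8² + 4)/(2·9) ≡ 9/1. 1⁻¹ ≡ 1 (mod 17) since 1·1 = 1 ≡ 1, so λ ≡ 9·1 ≡ 9.
  x = λ² - 8 - 8 = 81 - 16 ≡ 14; y = λ·(8 - 14) - 9 ≡ 5. → (14, 5)

(14, 5)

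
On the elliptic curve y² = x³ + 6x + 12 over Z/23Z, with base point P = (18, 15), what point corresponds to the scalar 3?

Repeated addition: build up to 3P.
2P: tangent at (18, 15): λ = (3·18² + 6)/(2·15) ≡ 12/7. 7⁻¹ ≡ 10 (mod 23) since 7·10 = 70 ≡ 1, so λ ≡ 12·10 ≡ 5.
  x = λ² - 18 - 18 = 25 - 36 ≡ 12; y = λ·(18 - 12) - 15 ≡ 15. → (12, 15)
3P: (12, 15) + (18, 15). λ = (15 - 15)/(18 - 12) ≡ 0/6 mod 23. 6⁻¹ ≡ 4 (mod 23), so λ ≡ 0.
  x = λ² - 12 - 18 = 0 - 30 ≡ 16; y = λ·(12 - 16) - 15 ≡ 8. → (16, 8)

(16, 8)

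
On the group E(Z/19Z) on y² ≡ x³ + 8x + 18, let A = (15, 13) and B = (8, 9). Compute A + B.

(13, 18)

(15, 13) + (8, 9). λ = (9 - 13)/(8 - 15) ≡ 15/12 mod 19. 12⁻¹ ≡ 8 (mod 19) since 12·8 = 96 ≡ 1, so λ ≡ 6.
  x = λ² - 15 - 8 = 36 - 23 ≡ 13; y = λ·(15 - 13) - 13 ≡ 18. → (13, 18)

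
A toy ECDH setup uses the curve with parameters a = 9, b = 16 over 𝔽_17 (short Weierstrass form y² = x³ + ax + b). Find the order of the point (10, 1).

7

2P: tangent at (10, 1): λ = (3·10² + 9)/(2·1) ≡ 3/2. 2⁻¹ ≡ 9 (mod 17), so λ ≡ 3·9 ≡ 10.
  x = λ² - 10 - 10 = 100 - 20 ≡ 12; y = λ·(10 - 12) - 1 ≡ 13. → (12, 13)
3P: (12, 13) + (10, 1). λ = (1 - 13)/(10 - 12) ≡ 5/15 mod 17. 15⁻¹ ≡ 8 (mod 17), so λ ≡ 6.
  x = λ² - 12 - 10 = 36 - 22 ≡ 14; y = λ·(12 - 14) - 13 ≡ 9. → (14, 9)
4P: (14, 9) + (10, 1). λ = (1 - 9)/(10 - 14) ≡ 9/13 mod 17. 13⁻¹ ≡ 4 (mod 17) since 13·4 = 52 ≡ 1, so λ ≡ 2.
  x = λ² - 14 - 10 = 4 - 24 ≡ 14; y = λ·(14 - 14) - 9 ≡ 8. → (14, 8)
5P: (14, 8) + (10, 1). λ = (1 - 8)/(10 - 14) ≡ 10/13 mod 17. 13⁻¹ ≡ 4 (mod 17), so λ ≡ 6.
  x = λ² - 14 - 10 = 36 - 24 ≡ 12; y = λ·(14 - 12) - 8 ≡ 4. → (12, 4)
6P: (12, 4) + (10, 1). λ = (1 - 4)/(10 - 12) ≡ 14/15 mod 17. 15⁻¹ ≡ 8 (mod 17), so λ ≡ 10.
  x = λ² - 12 - 10 = 100 - 22 ≡ 10; y = λ·(12 - 10) - 4 ≡ 16. → (10, 16)
7P: (10, 16) + (10, 1): same x and y₁ ≡ -y₂, so the sum is O.
7P = O, so the order is 7.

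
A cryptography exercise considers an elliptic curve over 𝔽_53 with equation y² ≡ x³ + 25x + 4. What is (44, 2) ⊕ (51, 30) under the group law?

(27, 13)

(44, 2) + (51, 30). λ = (30 - 2)/(51 - 44) ≡ 28/7 mod 53. 7⁻¹ ≡ 38 (mod 53), so λ ≡ 4.
  x = λ² - 44 - 51 = 16 - 95 ≡ 27; y = λ·(44 - 27) - 2 ≡ 13. → (27, 13)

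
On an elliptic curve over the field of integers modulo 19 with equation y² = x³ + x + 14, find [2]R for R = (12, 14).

(2, 9)

tangent at (12, 14): λ = (3·12² + 1)/(2·14) ≡ 15/9. 9⁻¹ ≡ 17 (mod 19), so λ ≡ 15·17 ≡ 8.
  x = λ² - 12 - 12 = 64 - 24 ≡ 2; y = λ·(12 - 2) - 14 ≡ 9. → (2, 9)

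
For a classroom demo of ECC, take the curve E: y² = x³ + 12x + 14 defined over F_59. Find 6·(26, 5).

Write G = (26, 5).
Double-and-add on 6 = (110)₂. Start with G = (26, 5) for the leading 1-bit.
double: tangent at (26, 5): λ = (3·26² + 12)/(2·5) ≡ 34/10. 10⁻¹ ≡ 6 (mod 59), so λ ≡ 34·6 ≡ 27.
  x = λ² - 26 - 26 = 729 - 52 ≡ 28; y = λ·(26 - 28) - 5 ≡ 0. → (28, 0)
add G: (28, 0) + (26, 5). λ = (5 - 0)/(26 - 28) ≡ 5/57 mod 59. 57⁻¹ ≡ 29 (mod 59) since 57·29 = 1653 ≡ 1, so λ ≡ 27.
  x = λ² - 28 - 26 = 729 - 54 ≡ 26; y = λ·(28 - 26) - 0 ≡ 54. → (26, 54)
double: tangent at (26, 54): λ = (3·26² + 12)/(2·54) ≡ 34/49. 49⁻¹ ≡ 53 (mod 59) since 49·53 = 2597 ≡ 1, so λ ≡ 34·53 ≡ 32.
  x = λ² - 26 - 26 = 1024 - 52 ≡ 28; y = λ·(26 - 28) - 54 ≡ 0. → (28, 0)

(28, 0)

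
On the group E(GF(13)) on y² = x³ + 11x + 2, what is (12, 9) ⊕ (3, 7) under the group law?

(8, 2)

(12, 9) + (3, 7). λ = (7 - 9)/(3 - 12) ≡ 11/4 mod 13. 4⁻¹ ≡ 10 (mod 13) since 4·10 = 40 ≡ 1, so λ ≡ 6.
  x = λ² - 12 - 3 = 36 - 15 ≡ 8; y = λ·(12 - 8) - 9 ≡ 2. → (8, 2)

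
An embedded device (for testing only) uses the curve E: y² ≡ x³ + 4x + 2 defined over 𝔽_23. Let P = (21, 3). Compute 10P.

(4, 6)

Double-and-add on 10 = (1010)₂. Start with P = (21, 3) for the leading 1-bit.
double: tangent at (21, 3): λ = (3·21² + 4)/(2·3) ≡ 16/6. 6⁻¹ ≡ 4 (mod 23) since 6·4 = 24 ≡ 1, so λ ≡ 16·4 ≡ 18.
  x = λ² - 21 - 21 = 324 - 42 ≡ 6; y = λ·(21 - 6) - 3 ≡ 14. → (6, 14)
double: tangent at (6, 14): λ = (3·6² + 4)/(2·14) ≡ 20/5. 5⁻¹ ≡ 14 (mod 23), so λ ≡ 20·14 ≡ 4.
  x = λ² - 6 - 6 = 16 - 12 ≡ 4; y = λ·(6 - 4) - 14 ≡ 17. → (4, 17)
add P: (4, 17) + (21, 3). λ = (3 - 17)/(21 - 4) ≡ 9/17 mod 23. 17⁻¹ ≡ 19 (mod 23), so λ ≡ 10.
  x = λ² - 4 - 21 = 100 - 25 ≡ 6; y = λ·(4 - 6) - 17 ≡ 9. → (6, 9)
double: tangent at (6, 9): λ = (3·6² + 4)/(2·9) ≡ 20/18. 18⁻¹ ≡ 9 (mod 23), so λ ≡ 20·9 ≡ 19.
  x = λ² - 6 - 6 = 361 - 12 ≡ 4; y = λ·(6 - 4) - 9 ≡ 6. → (4, 6)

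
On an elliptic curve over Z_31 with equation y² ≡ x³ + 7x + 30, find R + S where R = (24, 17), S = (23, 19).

(19, 4)

(24, 17) + (23, 19). λ = (19 - 17)/(23 - 24) ≡ 2/30 mod 31. 30⁻¹ ≡ 30 (mod 31), so λ ≡ 29.
  x = λ² - 24 - 23 = 841 - 47 ≡ 19; y = λ·(24 - 19) - 17 ≡ 4. → (19, 4)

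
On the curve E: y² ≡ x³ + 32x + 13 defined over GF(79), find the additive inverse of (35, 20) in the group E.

(35, 59)

-(35, 20) = (35, -20 mod 79) = (35, 59).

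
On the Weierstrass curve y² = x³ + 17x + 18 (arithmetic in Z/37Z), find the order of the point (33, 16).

2P: tangent at (33, 16): λ = (3·33² + 17)/(2·16) ≡ 28/32. 32⁻¹ ≡ 22 (mod 37) since 32·22 = 704 ≡ 1, so λ ≡ 28·22 ≡ 24.
  x = λ² - 33 - 33 = 576 - 66 ≡ 29; y = λ·(33 - 29) - 16 ≡ 6. → (29, 6)
3P: (29, 6) + (33, 16). λ = (16 - 6)/(33 - 29) ≡ 10/4 mod 37. 4⁻¹ ≡ 28 (mod 37), so λ ≡ 21.
  x = λ² - 29 - 33 = 441 - 62 ≡ 9; y = λ·(29 - 9) - 6 ≡ 7. → (9, 7)
4P: (9, 7) + (33, 16). λ = (16 - 7)/(33 - 9) ≡ 9/24 mod 37. 24⁻¹ ≡ 17 (mod 37), so λ ≡ 5.
  x = λ² - 9 - 33 = 25 - 42 ≡ 20; y = λ·(9 - 20) - 7 ≡ 12. → (20, 12)
5P: (20, 12) + (33, 16). λ = (16 - 12)/(33 - 20) ≡ 4/13 mod 37. 13⁻¹ ≡ 20 (mod 37) since 13·20 = 260 ≡ 1, so λ ≡ 6.
  x = λ² - 20 - 33 = 36 - 53 ≡ 20; y = λ·(20 - 20) - 12 ≡ 25. → (20, 25)
6P: (20, 25) + (33, 16). λ = (16 - 25)/(33 - 20) ≡ 28/13 mod 37. 13⁻¹ ≡ 20 (mod 37) since 13·20 = 260 ≡ 1, so λ ≡ 5.
  x = λ² - 20 - 33 = 25 - 53 ≡ 9; y = λ·(20 - 9) - 25 ≡ 30. → (9, 30)
7P: (9, 30) + (33, 16). λ = (16 - 30)/(33 - 9) ≡ 23/24 mod 37. 24⁻¹ ≡ 17 (mod 37), so λ ≡ 21.
  x = λ² - 9 - 33 = 441 - 42 ≡ 29; y = λ·(9 - 29) - 30 ≡ 31. → (29, 31)
8P: (29, 31) + (33, 16). λ = (16 - 31)/(33 - 29) ≡ 22/4 mod 37. 4⁻¹ ≡ 28 (mod 37), so λ ≡ 24.
  x = λ² - 29 - 33 = 576 - 62 ≡ 33; y = λ·(29 - 33) - 31 ≡ 21. → (33, 21)
9P: (33, 21) + (33, 16): same x and y₁ ≡ -y₂, so the sum is the point at infinity.
9P = the point at infinity, so the order is 9.

9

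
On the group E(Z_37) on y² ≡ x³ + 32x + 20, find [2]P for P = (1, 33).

(5, 3)

tangent at (1, 33): λ = (3·1² + 32)/(2·33) ≡ 35/29. 29⁻¹ ≡ 23 (mod 37), so λ ≡ 35·23 ≡ 28.
  x = λ² - 1 - 1 = 784 - 2 ≡ 5; y = λ·(1 - 5) - 33 ≡ 3. → (5, 3)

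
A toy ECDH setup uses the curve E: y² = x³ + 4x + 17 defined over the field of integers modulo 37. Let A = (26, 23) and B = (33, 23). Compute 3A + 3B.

First 3A:
Repeated addition: build up to 3A.
2A: tangent at (26, 23): λ = (3·26² + 4)/(2·23) ≡ 34/9. 9⁻¹ ≡ 33 (mod 37), so λ ≡ 34·33 ≡ 12.
  x = λ² - 26 - 26 = 144 - 52 ≡ 18; y = λ·(26 - 18) - 23 ≡ 36. → (18, 36)
3A: (18, 36) + (26, 23). λ = (23 - 36)/(26 - 18) ≡ 24/8 mod 37. 8⁻¹ ≡ 14 (mod 37) since 8·14 = 112 ≡ 1, so λ ≡ 3.
  x = λ² - 18 - 26 = 9 - 44 ≡ 2; y = λ·(18 - 2) - 36 ≡ 12. → (2, 12)
3A = (2, 12).
Next 3B:
Repeated addition: build up to 3B.
2B: tangent at (33, 23): λ = (3·33² + 4)/(2·23) ≡ 15/9. 9⁻¹ ≡ 33 (mod 37), so λ ≡ 15·33 ≡ 14.
  x = λ² - 33 - 33 = 196 - 66 ≡ 19; y = λ·(33 - 19) - 23 ≡ 25. → (19, 25)
3B: (19, 25) + (33, 23). λ = (23 - 25)/(33 - 19) ≡ 35/14 mod 37. 14⁻¹ ≡ 8 (mod 37), so λ ≡ 21.
  x = λ² - 19 - 33 = 441 - 52 ≡ 19; y = λ·(19 - 19) - 25 ≡ 12. → (19, 12)
3B = (19, 12).
Finally 3A + 3B:
(2, 12) + (19, 12). λ = (12 - 12)/(19 - 2) ≡ 0/17 mod 37. 17⁻¹ ≡ 24 (mod 37) since 17·24 = 408 ≡ 1, so λ ≡ 0.
  x = λ² - 2 - 19 = 0 - 21 ≡ 16; y = λ·(2 - 16) - 12 ≡ 25. → (16, 25)

(16, 25)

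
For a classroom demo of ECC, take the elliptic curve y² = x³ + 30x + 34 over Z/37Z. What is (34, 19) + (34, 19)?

tangent at (34, 19): λ = (3·34² + 30)/(2·19) ≡ 20/1. 1⁻¹ ≡ 1 (mod 37), so λ ≡ 20·1 ≡ 20.
  x = λ² - 34 - 34 = 400 - 68 ≡ 36; y = λ·(34 - 36) - 19 ≡ 15. → (36, 15)

(36, 15)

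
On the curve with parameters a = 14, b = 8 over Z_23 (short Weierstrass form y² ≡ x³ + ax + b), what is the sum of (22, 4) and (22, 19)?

O

The two points share x = 22 and their y-coordinates satisfy 4 + 19 ≡ 0 (mod 23), so they are inverses. Their sum is O.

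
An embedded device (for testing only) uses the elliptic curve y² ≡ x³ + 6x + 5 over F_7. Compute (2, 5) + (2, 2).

O

The two points share x = 2 and their y-coordinates satisfy 5 + 2 ≡ 0 (mod 7), so they are inverses. Their sum is ∞.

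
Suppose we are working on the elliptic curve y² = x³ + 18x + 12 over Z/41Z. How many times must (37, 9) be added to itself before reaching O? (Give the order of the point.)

10

2P: tangent at (37, 9): λ = (3·37² + 18)/(2·9) ≡ 25/18. 18⁻¹ ≡ 16 (mod 41), so λ ≡ 25·16 ≡ 31.
  x = λ² - 37 - 37 = 961 - 74 ≡ 26; y = λ·(37 - 26) - 9 ≡ 4. → (26, 4)
3P: (26, 4) + (37, 9). λ = (9 - 4)/(37 - 26) ≡ 5/11 mod 41. 11⁻¹ ≡ 15 (mod 41), so λ ≡ 34.
  x = λ² - 26 - 37 = 1156 - 63 ≡ 27; y = λ·(26 - 27) - 4 ≡ 3. → (27, 3)
4P: (27, 3) + (37, 9). λ = (9 - 3)/(37 - 27) ≡ 6/10 mod 41. 10⁻¹ ≡ 37 (mod 41) since 10·37 = 370 ≡ 1, so λ ≡ 17.
  x = λ² - 27 - 37 = 289 - 64 ≡ 20; y = λ·(27 - 20) - 3 ≡ 34. → (20, 34)
5P: (20, 34) + (37, 9). λ = (9 - 34)/(37 - 20) ≡ 16/17 mod 41. 17⁻¹ ≡ 29 (mod 41), so λ ≡ 13.
  x = λ² - 20 - 37 = 169 - 57 ≡ 30; y = λ·(20 - 30) - 34 ≡ 0. → (30, 0)
6P: (30, 0) + (37, 9). λ = (9 - 0)/(37 - 30) ≡ 9/7 mod 41. 7⁻¹ ≡ 6 (mod 41) since 7·6 = 42 ≡ 1, so λ ≡ 13.
  x = λ² - 30 - 37 = 169 - 67 ≡ 20; y = λ·(30 - 20) - 0 ≡ 7. → (20, 7)
7P: (20, 7) + (37, 9). λ = (9 - 7)/(37 - 20) ≡ 2/17 mod 41. 17⁻¹ ≡ 29 (mod 41) since 17·29 = 493 ≡ 1, so λ ≡ 17.
  x = λ² - 20 - 37 = 289 - 57 ≡ 27; y = λ·(20 - 27) - 7 ≡ 38. → (27, 38)
8P: (27, 38) + (37, 9). λ = (9 - 38)/(37 - 27) ≡ 12/10 mod 41. 10⁻¹ ≡ 37 (mod 41) since 10·37 = 370 ≡ 1, so λ ≡ 34.
  x = λ² - 27 - 37 = 1156 - 64 ≡ 26; y = λ·(27 - 26) - 38 ≡ 37. → (26, 37)
9P: (26, 37) + (37, 9). λ = (9 - 37)/(37 - 26) ≡ 13/11 mod 41. 11⁻¹ ≡ 15 (mod 41), so λ ≡ 31.
  x = λ² - 26 - 37 = 961 - 63 ≡ 37; y = λ·(26 - 37) - 37 ≡ 32. → (37, 32)
10P: (37, 32) + (37, 9): same x and y₁ ≡ -y₂, so the sum is O.
10P = O, so the order is 10.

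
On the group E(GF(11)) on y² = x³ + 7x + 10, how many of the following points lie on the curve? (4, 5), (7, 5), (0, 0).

1

(4, 5): 5² ≡ 3, rhs ≡ 3 → on.
(7, 5): 5² ≡ 3, rhs ≡ 6 → off.
(0, 0): 0² ≡ 0, rhs ≡ 10 → off.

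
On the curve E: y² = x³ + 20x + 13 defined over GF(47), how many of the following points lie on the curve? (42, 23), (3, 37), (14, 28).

1

(42, 23): 23² ≡ 12, rhs ≡ 23 → off.
(3, 37): 37² ≡ 6, rhs ≡ 6 → on.
(14, 28): 28² ≡ 32, rhs ≡ 29 → off.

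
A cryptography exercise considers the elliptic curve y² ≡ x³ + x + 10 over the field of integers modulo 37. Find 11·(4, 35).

Write Q = (4, 35).
Repeated addition: build up to 11Q.
2Q: tangent at (4, 35): λ = (3·4² + 1)/(2·35) ≡ 12/33. 33⁻¹ ≡ 9 (mod 37), so λ ≡ 12·9 ≡ 34.
  x = λ² - 4 - 4 = 1156 - 8 ≡ 1; y = λ·(4 - 1) - 35 ≡ 30. → (1, 30)
3Q: (1, 30) + (4, 35). λ = (35 - 30)/(4 - 1) ≡ 5/3 mod 37. 3⁻¹ ≡ 25 (mod 37) since 3·25 = 75 ≡ 1, so λ ≡ 14.
  x = λ² - 1 - 4 = 196 - 5 ≡ 6; y = λ·(1 - 6) - 30 ≡ 11. → (6, 11)
4Q: (6, 11) + (4, 35). λ = (35 - 11)/(4 - 6) ≡ 24/35 mod 37. 35⁻¹ ≡ 18 (mod 37), so λ ≡ 25.
  x = λ² - 6 - 4 = 625 - 10 ≡ 23; y = λ·(6 - 23) - 11 ≡ 8. → (23, 8)
5Q: (23, 8) + (4, 35). λ = (35 - 8)/(4 - 23) ≡ 27/18 mod 37. 18⁻¹ ≡ 35 (mod 37) since 18·35 = 630 ≡ 1, so λ ≡ 20.
  x = λ² - 23 - 4 = 400 - 27 ≡ 3; y = λ·(23 - 3) - 8 ≡ 22. → (3, 22)
6Q: (3, 22) + (4, 35). λ = (35 - 22)/(4 - 3) ≡ 13/1 mod 37. 1⁻¹ ≡ 1 (mod 37), so λ ≡ 13.
  x = λ² - 3 - 4 = 169 - 7 ≡ 14; y = λ·(3 - 14) - 22 ≡ 20. → (14, 20)
7Q: (14, 20) + (4, 35). λ = (35 - 20)/(4 - 14) ≡ 15/27 mod 37. 27⁻¹ ≡ 11 (mod 37), so λ ≡ 17.
  x = λ² - 14 - 4 = 289 - 18 ≡ 12; y = λ·(14 - 12) - 20 ≡ 14. → (12, 14)
8Q: (12, 14) + (4, 35). λ = (35 - 14)/(4 - 12) ≡ 21/29 mod 37. 29⁻¹ ≡ 23 (mod 37), so λ ≡ 2.
  x = λ² - 12 - 4 = 4 - 16 ≡ 25; y = λ·(12 - 25) - 14 ≡ 34. → (25, 34)
9Q: (25, 34) + (4, 35). λ = (35 - 34)/(4 - 25) ≡ 1/16 mod 37. 16⁻¹ ≡ 7 (mod 37) since 16·7 = 112 ≡ 1, so λ ≡ 7.
  x = λ² - 25 - 4 = 49 - 29 ≡ 20; y = λ·(25 - 20) - 34 ≡ 1. → (20, 1)
10Q: (20, 1) + (4, 35). λ = (35 - 1)/(4 - 20) ≡ 34/21 mod 37. 21⁻¹ ≡ 30 (mod 37), so λ ≡ 21.
  x = λ² - 20 - 4 = 441 - 24 ≡ 10; y = λ·(20 - 10) - 1 ≡ 24. → (10, 24)
11Q: (10, 24) + (4, 35). λ = (35 - 24)/(4 - 10) ≡ 11/31 mod 37. 31⁻¹ ≡ 6 (mod 37), so λ ≡ 29.
  x = λ² - 10 - 4 = 841 - 14 ≡ 13; y = λ·(10 - 13) - 24 ≡ 0. → (13, 0)

(13, 0)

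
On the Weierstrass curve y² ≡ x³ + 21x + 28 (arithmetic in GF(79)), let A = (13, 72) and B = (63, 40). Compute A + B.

(13, 72) + (63, 40). λ = (40 - 72)/(63 - 13) ≡ 47/50 mod 79. 50⁻¹ ≡ 49 (mod 79) since 50·49 = 2450 ≡ 1, so λ ≡ 12.
  x = λ² - 13 - 63 = 144 - 76 ≡ 68; y = λ·(13 - 68) - 72 ≡ 58. → (68, 58)

(68, 58)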